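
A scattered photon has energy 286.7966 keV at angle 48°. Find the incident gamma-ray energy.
352.1999 keV

Convert final energy to wavelength (hc ≈ 1239.842 keV·pm):
λ' = hc/E' = 1239.842 / 286.7966 = 4.3231 pm

Calculate the Compton shift:
Δλ = λ_C(1 - cos(48°))
Δλ = 2.4263 × (1 - cos(48°))
Δλ = 0.8028 pm

Initial wavelength:
λ = λ' - Δλ = 4.3231 - 0.8028 = 3.5203 pm

Initial energy:
E = hc/λ = 1239.842 / 3.5203 = 352.1999 keV

(Intermediate values are shown rounded; full precision is carried through to the final answer.)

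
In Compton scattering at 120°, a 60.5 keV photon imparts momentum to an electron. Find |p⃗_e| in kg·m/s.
5.1837e-23 kg·m/s

The electron is initially at rest, so by conservation of momentum:
p⃗_e = p⃗₀ − p⃗'  (incident photon momentum minus scattered photon momentum)

Photon momentum magnitudes (p = h/λ = E/c):
λ₀ = hc/E₀ = 20.4933 pm → p₀ = h/λ₀ = 3.2333e-23 kg·m/s
Δλ = λ_C(1 − cos 120°) = 3.6395 pm
λ' = 24.1327 pm → p' = h/λ' = 2.7457e-23 kg·m/s

The scattered photon makes angle θ = 120° with the incident direction, so by the law of cosines:
|p⃗_e|² = p₀² + p'² − 2p₀p'cos θ
|p⃗_e|² = (3.2333e-23)² + (2.7457e-23)² − 2·3.2333e-23·2.7457e-23·cos(120°)
|p⃗_e| = 5.1837e-23 kg·m/s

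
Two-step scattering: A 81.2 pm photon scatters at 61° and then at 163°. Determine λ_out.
87.1966 pm

Apply Compton shift twice:

First scattering at θ₁ = 61°:
Δλ₁ = λ_C(1 - cos(61°))
Δλ₁ = 2.4263 × 0.5152
Δλ₁ = 1.2500 pm

After first scattering:
λ₁ = 81.2 + 1.2500 = 82.4500 pm

Second scattering at θ₂ = 163°:
Δλ₂ = λ_C(1 - cos(163°))
Δλ₂ = 2.4263 × 1.9563
Δλ₂ = 4.7466 pm

Final wavelength:
λ₂ = 82.4500 + 4.7466 = 87.1966 pm

Total shift: Δλ_total = 1.2500 + 4.7466 = 5.9966 pm

(Intermediate values are shown rounded; full precision is carried through to the final answer.)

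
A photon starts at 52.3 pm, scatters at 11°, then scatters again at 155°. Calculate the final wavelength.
56.9699 pm

Apply Compton shift twice:

First scattering at θ₁ = 11°:
Δλ₁ = λ_C(1 - cos(11°))
Δλ₁ = 2.4263 × 0.0184
Δλ₁ = 0.0446 pm

After first scattering:
λ₁ = 52.3 + 0.0446 = 52.3446 pm

Second scattering at θ₂ = 155°:
Δλ₂ = λ_C(1 - cos(155°))
Δλ₂ = 2.4263 × 1.9063
Δλ₂ = 4.6253 pm

Final wavelength:
λ₂ = 52.3446 + 4.6253 = 56.9699 pm

Total shift: Δλ_total = 0.0446 + 4.6253 = 4.6699 pm

(Intermediate values are shown rounded; full precision is carried through to the final answer.)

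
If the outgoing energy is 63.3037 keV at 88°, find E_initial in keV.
71.9000 keV

Convert final energy to wavelength (hc ≈ 1239.842 keV·pm):
λ' = hc/E' = 1239.842 / 63.3037 = 19.5856 pm

Calculate the Compton shift:
Δλ = λ_C(1 - cos(88°))
Δλ = 2.4263 × (1 - cos(88°))
Δλ = 2.3416 pm

Initial wavelength:
λ = λ' - Δλ = 19.5856 - 2.3416 = 17.2440 pm

Initial energy:
E = hc/λ = 1239.842 / 17.2440 = 71.9000 keV

(Intermediate values are shown rounded; full precision is carried through to the final answer.)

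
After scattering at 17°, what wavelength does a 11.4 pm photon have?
11.5060 pm

Using the Compton scattering formula:
λ' = λ + Δλ = λ + λ_C(1 - cos θ)

Given:
- Initial wavelength λ = 11.4 pm
- Scattering angle θ = 17°
- Compton wavelength λ_C ≈ 2.4263 pm

Calculate the shift:
Δλ = 2.4263 × (1 - cos(17°))
Δλ = 2.4263 × 0.0437
Δλ = 0.1060 pm

Final wavelength:
λ' = 11.4 + 0.1060 = 11.5060 pm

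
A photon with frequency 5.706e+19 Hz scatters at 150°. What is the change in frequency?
2.641e+19 Hz (decrease)

Convert frequency to wavelength (c = 299792458 m/s):
λ₀ = c/f₀ = 299792458/5.706e+19 = 5.2539863e-12 m = 5.2540 pm

Calculate Compton shift:
Δλ = λ_C(1 - cos(150°)) = 4.5276 pm

Final wavelength:
λ' = λ₀ + Δλ = 5.2540 + 4.5276 = 9.7815 pm

Final frequency:
f' = c/λ' = 299792458/9.7815428e-12 = 3.0648791e+19 Hz

Frequency shift (decrease):
Δf = f₀ - f' = 5.706e+19 - 3.0648791e+19 = 2.641e+19 Hz

(Intermediate values are shown rounded; full precision is carried through to the final answer.)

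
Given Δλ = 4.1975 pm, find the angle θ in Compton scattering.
136.89°

From the Compton formula Δλ = λ_C(1 - cos θ), we can solve for θ:

cos θ = 1 - Δλ/λ_C

Given:
- Δλ = 4.1975 pm
- λ_C = h/(m_e·c) ≈ 2.42631024 pm

cos θ = 1 - 4.1975/2.42631024
cos θ = 1 - 1.729993
cos θ = -0.729993

θ = arccos(-0.729993)
θ = 136.89°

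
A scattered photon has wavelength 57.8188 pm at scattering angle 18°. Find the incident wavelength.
57.7000 pm

From λ' = λ + Δλ, we have λ = λ' - Δλ

First calculate the Compton shift:
Δλ = λ_C(1 - cos θ)
Δλ = 2.4263 × (1 - cos(18°))
Δλ = 2.4263 × 0.0489
Δλ = 0.1188 pm

Initial wavelength:
λ = λ' - Δλ
λ = 57.8188 - 0.1188
λ = 57.7000 pm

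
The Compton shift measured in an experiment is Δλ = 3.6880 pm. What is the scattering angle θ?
121.33°

From the Compton formula Δλ = λ_C(1 - cos θ), we can solve for θ:

cos θ = 1 - Δλ/λ_C

Given:
- Δλ = 3.6880 pm
- λ_C = h/(m_e·c) ≈ 2.42631024 pm

cos θ = 1 - 3.6880/2.42631024
cos θ = 1 - 1.520003
cos θ = -0.520003

θ = arccos(-0.520003)
θ = 121.33°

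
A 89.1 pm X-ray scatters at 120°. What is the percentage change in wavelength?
4.0847%

Calculate the Compton shift:
Δλ = λ_C(1 - cos(120°))
Δλ = 2.4263 × (1 - cos(120°))
Δλ = 2.4263 × 1.5000
Δλ = 3.6395 pm

Percentage change:
(Δλ/λ₀) × 100 = (3.6395/89.1) × 100
= 4.0847%

(Intermediate values are shown rounded; full precision is carried through to the final answer.)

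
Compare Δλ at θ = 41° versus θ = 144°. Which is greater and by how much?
144° produces the larger shift by a factor of 7.375

Calculate both shifts using Δλ = λ_C(1 - cos θ):

For θ₁ = 41°:
Δλ₁ = 2.4263 × (1 - cos(41°))
Δλ₁ = 2.4263 × 0.2453
Δλ₁ = 0.5952 pm

For θ₂ = 144°:
Δλ₂ = 2.4263 × (1 - cos(144°))
Δλ₂ = 2.4263 × 1.8090
Δλ₂ = 4.3892 pm

The 144° angle produces the larger shift.
Ratio: 4.3892/0.5952 = 7.375

(Intermediate values are shown rounded; full precision is carried through to the final answer.)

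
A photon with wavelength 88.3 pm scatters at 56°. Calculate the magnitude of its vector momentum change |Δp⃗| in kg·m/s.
7.0042e-24 kg·m/s

Photon momentum magnitude is p = h/λ.

Initial momentum:
p₀ = h/λ = 6.6261e-34/8.8300e-11 = 7.5040e-24 kg·m/s

After scattering:
λ' = λ + Δλ = 88.3 + 1.0695 = 89.3695 pm
p' = h/λ' = 6.6261e-34/8.9370e-11 = 7.4142e-24 kg·m/s

Momentum is a vector; the scattered photon's direction makes angle θ = 56° with the incident direction. The magnitude of the vector change Δp⃗ = p⃗₀ − p⃗' is found from the law of cosines:
|Δp⃗|² = p₀² + p'² − 2p₀p'cos θ
|Δp⃗|² = (7.5040e-24)² + (7.4142e-24)² − 2·7.5040e-24·7.4142e-24·cos(56°)
|Δp⃗| = 7.0042e-24 kg·m/s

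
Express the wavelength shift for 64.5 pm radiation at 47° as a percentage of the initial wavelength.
1.1962%

Calculate the Compton shift:
Δλ = λ_C(1 - cos(47°))
Δλ = 2.4263 × (1 - cos(47°))
Δλ = 2.4263 × 0.3180
Δλ = 0.7716 pm

Percentage change:
(Δλ/λ₀) × 100 = (0.7716/64.5) × 100
= 1.1962%

(Intermediate values are shown rounded; full precision is carried through to the final answer.)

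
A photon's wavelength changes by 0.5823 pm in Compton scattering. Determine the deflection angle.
40.54°

From the Compton formula Δλ = λ_C(1 - cos θ), we can solve for θ:

cos θ = 1 - Δλ/λ_C

Given:
- Δλ = 0.5823 pm
- λ_C = h/(m_e·c) ≈ 2.42631024 pm

cos θ = 1 - 0.5823/2.42631024
cos θ = 1 - 0.239994
cos θ = 0.760006

θ = arccos(0.760006)
θ = 40.54°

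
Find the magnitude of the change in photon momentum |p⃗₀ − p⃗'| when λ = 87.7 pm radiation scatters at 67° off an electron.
8.2717e-24 kg·m/s

Photon momentum magnitude is p = h/λ.

Initial momentum:
p₀ = h/λ = 6.6261e-34/8.7700e-11 = 7.5554e-24 kg·m/s

After scattering:
λ' = λ + Δλ = 87.7 + 1.4783 = 89.1783 pm
p' = h/λ' = 6.6261e-34/8.9178e-11 = 7.4301e-24 kg·m/s

Momentum is a vector; the scattered photon's direction makes angle θ = 67° with the incident direction. The magnitude of the vector change Δp⃗ = p⃗₀ − p⃗' is found from the law of cosines:
|Δp⃗|² = p₀² + p'² − 2p₀p'cos θ
|Δp⃗|² = (7.5554e-24)² + (7.4301e-24)² − 2·7.5554e-24·7.4301e-24·cos(67°)
|Δp⃗| = 8.2717e-24 kg·m/s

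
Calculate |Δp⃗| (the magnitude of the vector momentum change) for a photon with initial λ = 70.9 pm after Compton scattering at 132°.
1.6615e-23 kg·m/s

Photon momentum magnitude is p = h/λ.

Initial momentum:
p₀ = h/λ = 6.6261e-34/7.0900e-11 = 9.3457e-24 kg·m/s

After scattering:
λ' = λ + Δλ = 70.9 + 4.0498 = 74.9498 pm
p' = h/λ' = 6.6261e-34/7.4950e-11 = 8.8407e-24 kg·m/s

Momentum is a vector; the scattered photon's direction makes angle θ = 132° with the incident direction. The magnitude of the vector change Δp⃗ = p⃗₀ − p⃗' is found from the law of cosines:
|Δp⃗|² = p₀² + p'² − 2p₀p'cos θ
|Δp⃗|² = (9.3457e-24)² + (8.8407e-24)² − 2·9.3457e-24·8.8407e-24·cos(132°)
|Δp⃗| = 1.6615e-23 kg·m/s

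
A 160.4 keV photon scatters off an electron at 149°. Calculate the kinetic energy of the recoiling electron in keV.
59.0706 keV

By energy conservation: K_e = E_initial - E_final

First find the scattered photon energy:
Initial wavelength: λ = hc/E = 7.7297 pm
Compton shift: Δλ = λ_C(1 - cos(149°)) = 4.5061 pm
Final wavelength: λ' = 7.7297 + 4.5061 = 12.2358 pm
Final photon energy: E' = hc/λ' = 101.3294 keV

Electron kinetic energy:
K_e = E - E' = 160.4000 - 101.3294 = 59.0706 keV

(Intermediate values are shown rounded; full precision is carried through to the final answer.)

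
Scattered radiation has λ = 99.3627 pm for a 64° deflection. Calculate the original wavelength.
98.0000 pm

From λ' = λ + Δλ, we have λ = λ' - Δλ

First calculate the Compton shift:
Δλ = λ_C(1 - cos θ)
Δλ = 2.4263 × (1 - cos(64°))
Δλ = 2.4263 × 0.5616
Δλ = 1.3627 pm

Initial wavelength:
λ = λ' - Δλ
λ = 99.3627 - 1.3627
λ = 98.0000 pm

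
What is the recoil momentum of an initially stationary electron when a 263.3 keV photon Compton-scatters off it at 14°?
3.4104e-23 kg·m/s

The electron is initially at rest, so by conservation of momentum:
p⃗_e = p⃗₀ − p⃗'  (incident photon momentum minus scattered photon momentum)

Photon momentum magnitudes (p = h/λ = E/c):
λ₀ = hc/E₀ = 4.7089 pm → p₀ = h/λ₀ = 1.4072e-22 kg·m/s
Δλ = λ_C(1 − cos 14°) = 0.0721 pm
λ' = 4.7809 pm → p' = h/λ' = 1.3859e-22 kg·m/s

The scattered photon makes angle θ = 14° with the incident direction, so by the law of cosines:
|p⃗_e|² = p₀² + p'² − 2p₀p'cos θ
|p⃗_e|² = (1.4072e-22)² + (1.3859e-22)² − 2·1.4072e-22·1.3859e-22·cos(14°)
|p⃗_e| = 3.4104e-23 kg·m/s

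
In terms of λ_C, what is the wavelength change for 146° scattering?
1.8290 λ_C

The Compton shift formula is:
Δλ = λ_C(1 - cos θ)

Dividing both sides by λ_C:
Δλ/λ_C = 1 - cos θ

For θ = 146°:
Δλ/λ_C = 1 - cos(146°)
Δλ/λ_C = 1 - -0.8290
Δλ/λ_C = 1.8290

This means the shift is 1.8290 × λ_C = 4.4378 pm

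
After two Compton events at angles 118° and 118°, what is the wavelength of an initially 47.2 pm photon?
54.3308 pm

Apply Compton shift twice:

First scattering at θ₁ = 118°:
Δλ₁ = λ_C(1 - cos(118°))
Δλ₁ = 2.4263 × 1.4695
Δλ₁ = 3.5654 pm

After first scattering:
λ₁ = 47.2 + 3.5654 = 50.7654 pm

Second scattering at θ₂ = 118°:
Δλ₂ = λ_C(1 - cos(118°))
Δλ₂ = 2.4263 × 1.4695
Δλ₂ = 3.5654 pm

Final wavelength:
λ₂ = 50.7654 + 3.5654 = 54.3308 pm

Total shift: Δλ_total = 3.5654 + 3.5654 = 7.1308 pm

(Intermediate values are shown rounded; full precision is carried through to the final answer.)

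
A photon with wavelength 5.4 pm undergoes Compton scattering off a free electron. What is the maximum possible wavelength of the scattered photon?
10.2526 pm (at θ = 180°)

The Compton shift is Δλ = λ_C(1 − cos θ).

Since cos θ ranges from −1 to 1, the factor (1 − cos θ) ranges from 0 to 2; the maximum shift occurs at θ = 180° (backscattering):
Δλ_max = 2λ_C = 2 × 2.4263 pm = 4.8526 pm

Maximum scattered wavelength:
λ'_max = λ₀ + Δλ_max = 5.4 + 4.8526 = 10.2526 pm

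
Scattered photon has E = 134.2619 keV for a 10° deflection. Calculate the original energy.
134.8000 keV

Convert final energy to wavelength (hc ≈ 1239.842 keV·pm):
λ' = hc/E' = 1239.842 / 134.2619 = 9.2345 pm

Calculate the Compton shift:
Δλ = λ_C(1 - cos(10°))
Δλ = 2.4263 × (1 - cos(10°))
Δλ = 0.0369 pm

Initial wavelength:
λ = λ' - Δλ = 9.2345 - 0.0369 = 9.1976 pm

Initial energy:
E = hc/λ = 1239.842 / 9.1976 = 134.8000 keV

(Intermediate values are shown rounded; full precision is carried through to the final answer.)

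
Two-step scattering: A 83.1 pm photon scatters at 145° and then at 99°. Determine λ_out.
90.3197 pm

Apply Compton shift twice:

First scattering at θ₁ = 145°:
Δλ₁ = λ_C(1 - cos(145°))
Δλ₁ = 2.4263 × 1.8192
Δλ₁ = 4.4138 pm

After first scattering:
λ₁ = 83.1 + 4.4138 = 87.5138 pm

Second scattering at θ₂ = 99°:
Δλ₂ = λ_C(1 - cos(99°))
Δλ₂ = 2.4263 × 1.1564
Δλ₂ = 2.8059 pm

Final wavelength:
λ₂ = 87.5138 + 2.8059 = 90.3197 pm

Total shift: Δλ_total = 4.4138 + 2.8059 = 7.2197 pm

(Intermediate values are shown rounded; full precision is carried through to the final answer.)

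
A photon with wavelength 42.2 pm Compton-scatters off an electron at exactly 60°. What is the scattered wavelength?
43.4132 pm

Using the Compton formula: λ' = λ + λ_C(1 − cos θ)

For θ = 60°, cos θ = 1/2 (exact) = 0.5000, so:
1 − cos 60° = 1 − (1/2) = 0.5000

Δλ = λ_C × 0.5000 = 2.4263 × 0.5000 = 1.2132 pm

λ' = 42.2 + 1.2132 = 43.4132 pm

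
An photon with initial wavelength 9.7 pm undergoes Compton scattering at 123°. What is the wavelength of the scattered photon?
13.4478 pm

Using the Compton scattering formula:
λ' = λ + Δλ = λ + λ_C(1 - cos θ)

Given:
- Initial wavelength λ = 9.7 pm
- Scattering angle θ = 123°
- Compton wavelength λ_C ≈ 2.4263 pm

Calculate the shift:
Δλ = 2.4263 × (1 - cos(123°))
Δλ = 2.4263 × 1.5446
Δλ = 3.7478 pm

Final wavelength:
λ' = 9.7 + 3.7478 = 13.4478 pm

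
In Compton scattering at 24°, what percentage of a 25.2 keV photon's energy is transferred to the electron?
0.0042 (or 0.42%)

Calculate initial and final photon energies:

Initial: E₀ = 25.2 keV → λ₀ = 49.2001 pm
Compton shift: Δλ = 0.2098 pm
Final wavelength: λ' = 49.4098 pm
Final energy: E' = 25.0930 keV

Fractional energy loss:
(E₀ - E')/E₀ = (25.2000 - 25.0930)/25.2000
= 0.1070/25.2000
= 0.0042
= 0.42%

(Intermediate values are shown rounded; full precision is carried through to the final answer.)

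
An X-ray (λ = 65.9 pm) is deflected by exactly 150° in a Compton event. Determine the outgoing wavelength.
70.4276 pm

Using the Compton formula: λ' = λ + λ_C(1 − cos θ)

For θ = 150°, cos θ = -√3/2 (exact) ≈ -0.8660, so:
1 − cos 150° = 1 − (-√3/2) ≈ 1.8660

Δλ = λ_C × 1.8660 = 2.4263 × 1.8660 = 4.5276 pm

λ' = 65.9 + 4.5276 = 70.4276 pm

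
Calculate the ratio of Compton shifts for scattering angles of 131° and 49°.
131° produces the larger shift by a factor of 4.815

Calculate both shifts using Δλ = λ_C(1 - cos θ):

For θ₁ = 49°:
Δλ₁ = 2.4263 × (1 - cos(49°))
Δλ₁ = 2.4263 × 0.3439
Δλ₁ = 0.8345 pm

For θ₂ = 131°:
Δλ₂ = 2.4263 × (1 - cos(131°))
Δλ₂ = 2.4263 × 1.6561
Δλ₂ = 4.0181 pm

The 131° angle produces the larger shift.
Ratio: 4.0181/0.8345 = 4.815

(Intermediate values are shown rounded; full precision is carried through to the final answer.)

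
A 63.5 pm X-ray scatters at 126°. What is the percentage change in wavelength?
6.0669%

Calculate the Compton shift:
Δλ = λ_C(1 - cos(126°))
Δλ = 2.4263 × (1 - cos(126°))
Δλ = 2.4263 × 1.5878
Δλ = 3.8525 pm

Percentage change:
(Δλ/λ₀) × 100 = (3.8525/63.5) × 100
= 6.0669%

(Intermediate values are shown rounded; full precision is carried through to the final answer.)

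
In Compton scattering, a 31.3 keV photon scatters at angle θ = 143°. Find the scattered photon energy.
28.1939 keV

First convert energy to wavelength:
λ = hc/E, with hc ≈ 1239.842 keV·pm (i.e. 1239.842 eV·nm)

For E = 31.3 keV = 31300 eV:
λ = 1239.842 keV·pm / 31.3 keV
λ = 39.6116 pm

Calculate the Compton shift:
Δλ = λ_C(1 - cos(143°)) = 2.4263 × 1.7986
Δλ = 4.3640 pm

Final wavelength:
λ' = 39.6116 + 4.3640 = 43.9756 pm

Final energy:
E' = hc/λ' = 1239.842 / 43.9756 = 28.1939 keV

(Intermediate values are shown rounded; full precision is carried through to the final answer.)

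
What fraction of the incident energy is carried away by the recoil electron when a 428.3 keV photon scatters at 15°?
0.0278 (or 2.78%)

Calculate initial and final photon energies:

Initial: E₀ = 428.3 keV → λ₀ = 2.8948 pm
Compton shift: Δλ = 0.0827 pm
Final wavelength: λ' = 2.9775 pm
Final energy: E' = 416.4075 keV

Fractional energy loss:
(E₀ - E')/E₀ = (428.3000 - 416.4075)/428.3000
= 11.8925/428.3000
= 0.0278
= 2.78%

(Intermediate values are shown rounded; full precision is carried through to the final answer.)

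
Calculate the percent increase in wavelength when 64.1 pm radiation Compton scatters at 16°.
0.1466%

Calculate the Compton shift:
Δλ = λ_C(1 - cos(16°))
Δλ = 2.4263 × (1 - cos(16°))
Δλ = 2.4263 × 0.0387
Δλ = 0.0940 pm

Percentage change:
(Δλ/λ₀) × 100 = (0.0940/64.1) × 100
= 0.1466%

(Intermediate values are shown rounded; full precision is carried through to the final answer.)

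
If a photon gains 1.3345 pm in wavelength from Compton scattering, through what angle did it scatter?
63.26°

From the Compton formula Δλ = λ_C(1 - cos θ), we can solve for θ:

cos θ = 1 - Δλ/λ_C

Given:
- Δλ = 1.3345 pm
- λ_C = h/(m_e·c) ≈ 2.42631024 pm

cos θ = 1 - 1.3345/2.42631024
cos θ = 1 - 0.550012
cos θ = 0.449988

θ = arccos(0.449988)
θ = 63.26°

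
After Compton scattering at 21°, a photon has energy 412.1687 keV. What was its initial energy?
435.5000 keV

Convert final energy to wavelength (hc ≈ 1239.842 keV·pm):
λ' = hc/E' = 1239.842 / 412.1687 = 3.0081 pm

Calculate the Compton shift:
Δλ = λ_C(1 - cos(21°))
Δλ = 2.4263 × (1 - cos(21°))
Δλ = 0.1612 pm

Initial wavelength:
λ = λ' - Δλ = 3.0081 - 0.1612 = 2.8469 pm

Initial energy:
E = hc/λ = 1239.842 / 2.8469 = 435.5000 keV

(Intermediate values are shown rounded; full precision is carried through to the final answer.)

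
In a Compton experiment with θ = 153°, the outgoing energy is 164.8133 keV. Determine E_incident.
422.5000 keV

Convert final energy to wavelength (hc ≈ 1239.842 keV·pm):
λ' = hc/E' = 1239.842 / 164.8133 = 7.5227 pm

Calculate the Compton shift:
Δλ = λ_C(1 - cos(153°))
Δλ = 2.4263 × (1 - cos(153°))
Δλ = 4.5882 pm

Initial wavelength:
λ = λ' - Δλ = 7.5227 - 4.5882 = 2.9345 pm

Initial energy:
E = hc/λ = 1239.842 / 2.9345 = 422.5000 keV

(Intermediate values are shown rounded; full precision is carried through to the final answer.)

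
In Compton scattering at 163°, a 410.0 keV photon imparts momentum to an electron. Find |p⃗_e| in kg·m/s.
3.0169e-22 kg·m/s

The electron is initially at rest, so by conservation of momentum:
p⃗_e = p⃗₀ − p⃗'  (incident photon momentum minus scattered photon momentum)

Photon momentum magnitudes (p = h/λ = E/c):
λ₀ = hc/E₀ = 3.0240 pm → p₀ = h/λ₀ = 2.1912e-22 kg·m/s
Δλ = λ_C(1 − cos 163°) = 4.7466 pm
λ' = 7.7706 pm → p' = h/λ' = 8.5271e-23 kg·m/s

The scattered photon makes angle θ = 163° with the incident direction, so by the law of cosines:
|p⃗_e|² = p₀² + p'² − 2p₀p'cos θ
|p⃗_e|² = (2.1912e-22)² + (8.5271e-23)² − 2·2.1912e-22·8.5271e-23·cos(163°)
|p⃗_e| = 3.0169e-22 kg·m/s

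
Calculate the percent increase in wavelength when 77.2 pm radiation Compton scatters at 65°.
1.8146%

Calculate the Compton shift:
Δλ = λ_C(1 - cos(65°))
Δλ = 2.4263 × (1 - cos(65°))
Δλ = 2.4263 × 0.5774
Δλ = 1.4009 pm

Percentage change:
(Δλ/λ₀) × 100 = (1.4009/77.2) × 100
= 1.8146%

(Intermediate values are shown rounded; full precision is carried through to the final answer.)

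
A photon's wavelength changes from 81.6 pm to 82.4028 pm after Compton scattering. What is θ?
48.00°

First find the wavelength shift:
Δλ = λ' - λ = 82.4028 - 81.6 = 0.8028 pm

Using Δλ = λ_C(1 - cos θ), with λ_C = h/(m_e·c) ≈ 2.42631024 pm:
cos θ = 1 - Δλ/λ_C
cos θ = 1 - 0.8028/2.42631024
cos θ = 0.669127

θ = arccos(0.669127)
θ = 48.00°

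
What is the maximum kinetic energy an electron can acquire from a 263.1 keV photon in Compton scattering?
133.4780 keV

Maximum energy transfer occurs at θ = 180° (backscattering).

Initial photon: E₀ = 263.1 keV → λ₀ = 4.7124 pm

Maximum Compton shift (at 180°):
Δλ_max = 2λ_C = 2 × 2.4263 = 4.8526 pm

Final wavelength:
λ' = 4.7124 + 4.8526 = 9.5651 pm

Minimum photon energy (maximum energy to electron):
E'_min = hc/λ' = 129.6220 keV

Maximum electron kinetic energy:
K_max = E₀ - E'_min = 263.1000 - 129.6220 = 133.4780 keV

(Intermediate values are shown rounded; full precision is carried through to the final answer.)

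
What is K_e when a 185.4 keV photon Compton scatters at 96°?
53.0417 keV

By energy conservation: K_e = E_initial - E_final

First find the scattered photon energy:
Initial wavelength: λ = hc/E = 6.6874 pm
Compton shift: Δλ = λ_C(1 - cos(96°)) = 2.6799 pm
Final wavelength: λ' = 6.6874 + 2.6799 = 9.3673 pm
Final photon energy: E' = hc/λ' = 132.3583 keV

Electron kinetic energy:
K_e = E - E' = 185.4000 - 132.3583 = 53.0417 keV

(Intermediate values are shown rounded; full precision is carried through to the final answer.)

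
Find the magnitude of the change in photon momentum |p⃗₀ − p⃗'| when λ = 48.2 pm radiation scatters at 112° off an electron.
2.2062e-23 kg·m/s

Photon momentum magnitude is p = h/λ.

Initial momentum:
p₀ = h/λ = 6.6261e-34/4.8200e-11 = 1.3747e-23 kg·m/s

After scattering:
λ' = λ + Δλ = 48.2 + 3.3352 = 51.5352 pm
p' = h/λ' = 6.6261e-34/5.1535e-11 = 1.2857e-23 kg·m/s

Momentum is a vector; the scattered photon's direction makes angle θ = 112° with the incident direction. The magnitude of the vector change Δp⃗ = p⃗₀ − p⃗' is found from the law of cosines:
|Δp⃗|² = p₀² + p'² − 2p₀p'cos θ
|Δp⃗|² = (1.3747e-23)² + (1.2857e-23)² − 2·1.3747e-23·1.2857e-23·cos(112°)
|Δp⃗| = 2.2062e-23 kg·m/s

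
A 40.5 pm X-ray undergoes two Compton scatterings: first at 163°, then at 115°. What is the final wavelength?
48.6983 pm

Apply Compton shift twice:

First scattering at θ₁ = 163°:
Δλ₁ = λ_C(1 - cos(163°))
Δλ₁ = 2.4263 × 1.9563
Δλ₁ = 4.7466 pm

After first scattering:
λ₁ = 40.5 + 4.7466 = 45.2466 pm

Second scattering at θ₂ = 115°:
Δλ₂ = λ_C(1 - cos(115°))
Δλ₂ = 2.4263 × 1.4226
Δλ₂ = 3.4517 pm

Final wavelength:
λ₂ = 45.2466 + 3.4517 = 48.6983 pm

Total shift: Δλ_total = 4.7466 + 3.4517 = 8.1983 pm

(Intermediate values are shown rounded; full precision is carried through to the final answer.)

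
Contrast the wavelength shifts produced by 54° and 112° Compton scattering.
112° produces the larger shift by a factor of 3.335

Calculate both shifts using Δλ = λ_C(1 - cos θ):

For θ₁ = 54°:
Δλ₁ = 2.4263 × (1 - cos(54°))
Δλ₁ = 2.4263 × 0.4122
Δλ₁ = 1.0002 pm

For θ₂ = 112°:
Δλ₂ = 2.4263 × (1 - cos(112°))
Δλ₂ = 2.4263 × 1.3746
Δλ₂ = 3.3352 pm

The 112° angle produces the larger shift.
Ratio: 3.3352/1.0002 = 3.335

(Intermediate values are shown rounded; full precision is carried through to the final answer.)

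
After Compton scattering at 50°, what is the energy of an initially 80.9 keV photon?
76.5698 keV

First convert energy to wavelength:
λ = hc/E, with hc ≈ 1239.842 keV·pm (i.e. 1239.842 eV·nm)

For E = 80.9 keV = 80900 eV:
λ = 1239.842 keV·pm / 80.9 keV
λ = 15.3256 pm

Calculate the Compton shift:
Δλ = λ_C(1 - cos(50°)) = 2.4263 × 0.3572
Δλ = 0.8667 pm

Final wavelength:
λ' = 15.3256 + 0.8667 = 16.1923 pm

Final energy:
E' = hc/λ' = 1239.842 / 16.1923 = 76.5698 keV

(Intermediate values are shown rounded; full precision is carried through to the final answer.)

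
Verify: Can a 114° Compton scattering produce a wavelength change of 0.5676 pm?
No, inconsistent

Calculate the expected shift for θ = 114°:

Δλ_expected = λ_C(1 - cos(114°))
Δλ_expected = 2.4263 × (1 - cos(114°))
Δλ_expected = 2.4263 × 1.4067
Δλ_expected = 3.4132 pm

Given shift: 0.5676 pm
Expected shift: 3.4132 pm
Difference: 2.8455 pm

The values do not match. The given shift corresponds to θ ≈ 40.0°, not 114°.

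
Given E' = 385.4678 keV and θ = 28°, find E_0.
422.8000 keV

Convert final energy to wavelength (hc ≈ 1239.842 keV·pm):
λ' = hc/E' = 1239.842 / 385.4678 = 3.2165 pm

Calculate the Compton shift:
Δλ = λ_C(1 - cos(28°))
Δλ = 2.4263 × (1 - cos(28°))
Δλ = 0.2840 pm

Initial wavelength:
λ = λ' - Δλ = 3.2165 - 0.2840 = 2.9325 pm

Initial energy:
E = hc/λ = 1239.842 / 2.9325 = 422.8000 keV

(Intermediate values are shown rounded; full precision is carried through to the final answer.)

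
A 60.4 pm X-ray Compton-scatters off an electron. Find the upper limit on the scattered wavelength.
65.2526 pm (at θ = 180°)

The Compton shift is Δλ = λ_C(1 − cos θ).

Since cos θ ranges from −1 to 1, the factor (1 − cos θ) ranges from 0 to 2; the maximum shift occurs at θ = 180° (backscattering):
Δλ_max = 2λ_C = 2 × 2.4263 pm = 4.8526 pm

Maximum scattered wavelength:
λ'_max = λ₀ + Δλ_max = 60.4 + 4.8526 = 65.2526 pm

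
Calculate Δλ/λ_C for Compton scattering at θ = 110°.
1.3420 λ_C

The Compton shift formula is:
Δλ = λ_C(1 - cos θ)

Dividing both sides by λ_C:
Δλ/λ_C = 1 - cos θ

For θ = 110°:
Δλ/λ_C = 1 - cos(110°)
Δλ/λ_C = 1 - -0.3420
Δλ/λ_C = 1.3420

This means the shift is 1.3420 × λ_C = 3.2562 pm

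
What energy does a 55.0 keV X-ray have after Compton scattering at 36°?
53.8922 keV

First convert energy to wavelength:
λ = hc/E, with hc ≈ 1239.842 keV·pm (i.e. 1239.842 eV·nm)

For E = 55.0 keV = 55000 eV:
λ = 1239.842 keV·pm / 55.0 keV
λ = 22.5426 pm

Calculate the Compton shift:
Δλ = λ_C(1 - cos(36°)) = 2.4263 × 0.1910
Δλ = 0.4634 pm

Final wavelength:
λ' = 22.5426 + 0.4634 = 23.0060 pm

Final energy:
E' = hc/λ' = 1239.842 / 23.0060 = 53.8922 keV

(Intermediate values are shown rounded; full precision is carried through to the final answer.)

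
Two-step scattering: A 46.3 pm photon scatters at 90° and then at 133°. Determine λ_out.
52.8074 pm

Apply Compton shift twice:

First scattering at θ₁ = 90°:
Δλ₁ = λ_C(1 - cos(90°))
Δλ₁ = 2.4263 × 1.0000
Δλ₁ = 2.4263 pm

After first scattering:
λ₁ = 46.3 + 2.4263 = 48.7263 pm

Second scattering at θ₂ = 133°:
Δλ₂ = λ_C(1 - cos(133°))
Δλ₂ = 2.4263 × 1.6820
Δλ₂ = 4.0810 pm

Final wavelength:
λ₂ = 48.7263 + 4.0810 = 52.8074 pm

Total shift: Δλ_total = 2.4263 + 4.0810 = 6.5074 pm

(Intermediate values are shown rounded; full precision is carried through to the final answer.)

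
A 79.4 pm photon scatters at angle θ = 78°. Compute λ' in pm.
81.3219 pm

Using the Compton scattering formula:
λ' = λ + Δλ = λ + λ_C(1 - cos θ)

Given:
- Initial wavelength λ = 79.4 pm
- Scattering angle θ = 78°
- Compton wavelength λ_C ≈ 2.4263 pm

Calculate the shift:
Δλ = 2.4263 × (1 - cos(78°))
Δλ = 2.4263 × 0.7921
Δλ = 1.9219 pm

Final wavelength:
λ' = 79.4 + 1.9219 = 81.3219 pm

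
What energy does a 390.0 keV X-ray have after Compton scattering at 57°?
289.4170 keV

First convert energy to wavelength:
λ = hc/E, with hc ≈ 1239.842 keV·pm (i.e. 1239.842 eV·nm)

For E = 390.0 keV = 390000 eV:
λ = 1239.842 keV·pm / 390.0 keV
λ = 3.1791 pm

Calculate the Compton shift:
Δλ = λ_C(1 - cos(57°)) = 2.4263 × 0.4554
Δλ = 1.1048 pm

Final wavelength:
λ' = 3.1791 + 1.1048 = 4.2839 pm

Final energy:
E' = hc/λ' = 1239.842 / 4.2839 = 289.4170 keV

(Intermediate values are shown rounded; full precision is carried through to the final answer.)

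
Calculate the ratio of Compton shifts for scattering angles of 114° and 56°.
114° produces the larger shift by a factor of 3.191

Calculate both shifts using Δλ = λ_C(1 - cos θ):

For θ₁ = 56°:
Δλ₁ = 2.4263 × (1 - cos(56°))
Δλ₁ = 2.4263 × 0.4408
Δλ₁ = 1.0695 pm

For θ₂ = 114°:
Δλ₂ = 2.4263 × (1 - cos(114°))
Δλ₂ = 2.4263 × 1.4067
Δλ₂ = 3.4132 pm

The 114° angle produces the larger shift.
Ratio: 3.4132/1.0695 = 3.191

(Intermediate values are shown rounded; full precision is carried through to the final answer.)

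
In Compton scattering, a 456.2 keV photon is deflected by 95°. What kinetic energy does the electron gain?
224.6934 keV

By energy conservation: K_e = E_initial - E_final

First find the scattered photon energy:
Initial wavelength: λ = hc/E = 2.7178 pm
Compton shift: Δλ = λ_C(1 - cos(95°)) = 2.6378 pm
Final wavelength: λ' = 2.7178 + 2.6378 = 5.3555 pm
Final photon energy: E' = hc/λ' = 231.5066 keV

Electron kinetic energy:
K_e = E - E' = 456.2000 - 231.5066 = 224.6934 keV

(Intermediate values are shown rounded; full precision is carried through to the final answer.)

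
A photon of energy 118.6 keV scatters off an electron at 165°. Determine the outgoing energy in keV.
81.4404 keV

First convert energy to wavelength:
λ = hc/E, with hc ≈ 1239.842 keV·pm (i.e. 1239.842 eV·nm)

For E = 118.6 keV = 118600 eV:
λ = 1239.842 keV·pm / 118.6 keV
λ = 10.4540 pm

Calculate the Compton shift:
Δλ = λ_C(1 - cos(165°)) = 2.4263 × 1.9659
Δλ = 4.7699 pm

Final wavelength:
λ' = 10.4540 + 4.7699 = 15.2239 pm

Final energy:
E' = hc/λ' = 1239.842 / 15.2239 = 81.4404 keV

(Intermediate values are shown rounded; full precision is carried through to the final answer.)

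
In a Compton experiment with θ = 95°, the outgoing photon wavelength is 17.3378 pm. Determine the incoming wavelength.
14.7000 pm

From λ' = λ + Δλ, we have λ = λ' - Δλ

First calculate the Compton shift:
Δλ = λ_C(1 - cos θ)
Δλ = 2.4263 × (1 - cos(95°))
Δλ = 2.4263 × 1.0872
Δλ = 2.6378 pm

Initial wavelength:
λ = λ' - Δλ
λ = 17.3378 - 2.6378
λ = 14.7000 pm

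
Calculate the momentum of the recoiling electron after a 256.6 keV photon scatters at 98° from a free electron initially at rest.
1.7247e-22 kg·m/s

The electron is initially at rest, so by conservation of momentum:
p⃗_e = p⃗₀ − p⃗'  (incident photon momentum minus scattered photon momentum)

Photon momentum magnitudes (p = h/λ = E/c):
λ₀ = hc/E₀ = 4.8318 pm → p₀ = h/λ₀ = 1.3713e-22 kg·m/s
Δλ = λ_C(1 − cos 98°) = 2.7640 pm
λ' = 7.5958 pm → p' = h/λ' = 8.7233e-23 kg·m/s

The scattered photon makes angle θ = 98° with the incident direction, so by the law of cosines:
|p⃗_e|² = p₀² + p'² − 2p₀p'cos θ
|p⃗_e|² = (1.3713e-22)² + (8.7233e-23)² − 2·1.3713e-22·8.7233e-23·cos(98°)
|p⃗_e| = 1.7247e-22 kg·m/s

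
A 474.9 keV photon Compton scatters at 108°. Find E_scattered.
214.2526 keV

First convert energy to wavelength:
λ = hc/E, with hc ≈ 1239.842 keV·pm (i.e. 1239.842 eV·nm)

For E = 474.9 keV = 474900 eV:
λ = 1239.842 keV·pm / 474.9 keV
λ = 2.6107 pm

Calculate the Compton shift:
Δλ = λ_C(1 - cos(108°)) = 2.4263 × 1.3090
Δλ = 3.1761 pm

Final wavelength:
λ' = 2.6107 + 3.1761 = 5.7868 pm

Final energy:
E' = hc/λ' = 1239.842 / 5.7868 = 214.2526 keV

(Intermediate values are shown rounded; full precision is carried through to the final answer.)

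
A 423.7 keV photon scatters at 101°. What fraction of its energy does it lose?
0.4968 (or 49.68%)

Calculate initial and final photon energies:

Initial: E₀ = 423.7 keV → λ₀ = 2.9262 pm
Compton shift: Δλ = 2.8893 pm
Final wavelength: λ' = 5.8155 pm
Final energy: E' = 213.1962 keV

Fractional energy loss:
(E₀ - E')/E₀ = (423.7000 - 213.1962)/423.7000
= 210.5038/423.7000
= 0.4968
= 49.68%

(Intermediate values are shown rounded; full precision is carried through to the final answer.)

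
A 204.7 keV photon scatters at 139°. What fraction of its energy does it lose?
0.4128 (or 41.28%)

Calculate initial and final photon energies:

Initial: E₀ = 204.7 keV → λ₀ = 6.0569 pm
Compton shift: Δλ = 4.2575 pm
Final wavelength: λ' = 10.3143 pm
Final energy: E' = 120.2056 keV

Fractional energy loss:
(E₀ - E')/E₀ = (204.7000 - 120.2056)/204.7000
= 84.4944/204.7000
= 0.4128
= 41.28%

(Intermediate values are shown rounded; full precision is carried through to the final answer.)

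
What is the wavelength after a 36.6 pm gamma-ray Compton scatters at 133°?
40.6810 pm

Using the Compton scattering formula:
λ' = λ + Δλ = λ + λ_C(1 - cos θ)

Given:
- Initial wavelength λ = 36.6 pm
- Scattering angle θ = 133°
- Compton wavelength λ_C ≈ 2.4263 pm

Calculate the shift:
Δλ = 2.4263 × (1 - cos(133°))
Δλ = 2.4263 × 1.6820
Δλ = 4.0810 pm

Final wavelength:
λ' = 36.6 + 4.0810 = 40.6810 pm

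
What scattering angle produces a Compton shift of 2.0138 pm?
80.21°

From the Compton formula Δλ = λ_C(1 - cos θ), we can solve for θ:

cos θ = 1 - Δλ/λ_C

Given:
- Δλ = 2.0138 pm
- λ_C = h/(m_e·c) ≈ 2.42631024 pm

cos θ = 1 - 2.0138/2.42631024
cos θ = 1 - 0.829985
cos θ = 0.170015

θ = arccos(0.170015)
θ = 80.21°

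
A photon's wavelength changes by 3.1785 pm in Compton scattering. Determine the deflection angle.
108.06°

From the Compton formula Δλ = λ_C(1 - cos θ), we can solve for θ:

cos θ = 1 - Δλ/λ_C

Given:
- Δλ = 3.1785 pm
- λ_C = h/(m_e·c) ≈ 2.42631024 pm

cos θ = 1 - 3.1785/2.42631024
cos θ = 1 - 1.310014
cos θ = -0.310014

θ = arccos(-0.310014)
θ = 108.06°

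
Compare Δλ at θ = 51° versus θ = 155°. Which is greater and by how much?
155° produces the larger shift by a factor of 5.143

Calculate both shifts using Δλ = λ_C(1 - cos θ):

For θ₁ = 51°:
Δλ₁ = 2.4263 × (1 - cos(51°))
Δλ₁ = 2.4263 × 0.3707
Δλ₁ = 0.8994 pm

For θ₂ = 155°:
Δλ₂ = 2.4263 × (1 - cos(155°))
Δλ₂ = 2.4263 × 1.9063
Δλ₂ = 4.6253 pm

The 155° angle produces the larger shift.
Ratio: 4.6253/0.8994 = 5.143

(Intermediate values are shown rounded; full precision is carried through to the final answer.)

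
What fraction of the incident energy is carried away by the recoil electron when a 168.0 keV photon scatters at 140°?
0.3673 (or 36.73%)

Calculate initial and final photon energies:

Initial: E₀ = 168.0 keV → λ₀ = 7.3800 pm
Compton shift: Δλ = 4.2850 pm
Final wavelength: λ' = 11.6650 pm
Final energy: E' = 106.2875 keV

Fractional energy loss:
(E₀ - E')/E₀ = (168.0000 - 106.2875)/168.0000
= 61.7125/168.0000
= 0.3673
= 36.73%

(Intermediate values are shown rounded; full precision is carried through to the final answer.)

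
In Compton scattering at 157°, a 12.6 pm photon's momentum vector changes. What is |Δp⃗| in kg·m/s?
8.9197e-23 kg·m/s

Photon momentum magnitude is p = h/λ.

Initial momentum:
p₀ = h/λ = 6.6261e-34/1.2600e-11 = 5.2588e-23 kg·m/s

After scattering:
λ' = λ + Δλ = 12.6 + 4.6597 = 17.2597 pm
p' = h/λ' = 6.6261e-34/1.7260e-11 = 3.8390e-23 kg·m/s

Momentum is a vector; the scattered photon's direction makes angle θ = 157° with the incident direction. The magnitude of the vector change Δp⃗ = p⃗₀ − p⃗' is found from the law of cosines:
|Δp⃗|² = p₀² + p'² − 2p₀p'cos θ
|Δp⃗|² = (5.2588e-23)² + (3.8390e-23)² − 2·5.2588e-23·3.8390e-23·cos(157°)
|Δp⃗| = 8.9197e-23 kg·m/s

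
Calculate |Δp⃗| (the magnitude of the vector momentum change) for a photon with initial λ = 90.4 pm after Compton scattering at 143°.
1.3582e-23 kg·m/s

Photon momentum magnitude is p = h/λ.

Initial momentum:
p₀ = h/λ = 6.6261e-34/9.0400e-11 = 7.3297e-24 kg·m/s

After scattering:
λ' = λ + Δλ = 90.4 + 4.3640 = 94.7640 pm
p' = h/λ' = 6.6261e-34/9.4764e-11 = 6.9922e-24 kg·m/s

Momentum is a vector; the scattered photon's direction makes angle θ = 143° with the incident direction. The magnitude of the vector change Δp⃗ = p⃗₀ − p⃗' is found from the law of cosines:
|Δp⃗|² = p₀² + p'² − 2p₀p'cos θ
|Δp⃗|² = (7.3297e-24)² + (6.9922e-24)² − 2·7.3297e-24·6.9922e-24·cos(143°)
|Δp⃗| = 1.3582e-23 kg·m/s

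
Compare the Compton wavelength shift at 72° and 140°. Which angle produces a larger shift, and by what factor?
140° produces the larger shift by a factor of 2.556

Calculate both shifts using Δλ = λ_C(1 - cos θ):

For θ₁ = 72°:
Δλ₁ = 2.4263 × (1 - cos(72°))
Δλ₁ = 2.4263 × 0.6910
Δλ₁ = 1.6765 pm

For θ₂ = 140°:
Δλ₂ = 2.4263 × (1 - cos(140°))
Δλ₂ = 2.4263 × 1.7660
Δλ₂ = 4.2850 pm

The 140° angle produces the larger shift.
Ratio: 4.2850/1.6765 = 2.556

(Intermediate values are shown rounded; full precision is carried through to the final answer.)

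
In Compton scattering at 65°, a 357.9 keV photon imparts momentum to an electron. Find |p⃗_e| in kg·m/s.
1.8198e-22 kg·m/s

The electron is initially at rest, so by conservation of momentum:
p⃗_e = p⃗₀ − p⃗'  (incident photon momentum minus scattered photon momentum)

Photon momentum magnitudes (p = h/λ = E/c):
λ₀ = hc/E₀ = 3.4642 pm → p₀ = h/λ₀ = 1.9127e-22 kg·m/s
Δλ = λ_C(1 − cos 65°) = 1.4009 pm
λ' = 4.8651 pm → p' = h/λ' = 1.3620e-22 kg·m/s

The scattered photon makes angle θ = 65° with the incident direction, so by the law of cosines:
|p⃗_e|² = p₀² + p'² − 2p₀p'cos θ
|p⃗_e|² = (1.9127e-22)² + (1.3620e-22)² − 2·1.9127e-22·1.3620e-22·cos(65°)
|p⃗_e| = 1.8198e-22 kg·m/s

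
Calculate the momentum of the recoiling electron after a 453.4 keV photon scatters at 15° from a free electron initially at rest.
6.2725e-23 kg·m/s

The electron is initially at rest, so by conservation of momentum:
p⃗_e = p⃗₀ − p⃗'  (incident photon momentum minus scattered photon momentum)

Photon momentum magnitudes (p = h/λ = E/c):
λ₀ = hc/E₀ = 2.7345 pm → p₀ = h/λ₀ = 2.4231e-22 kg·m/s
Δλ = λ_C(1 − cos 15°) = 0.0827 pm
λ' = 2.8172 pm → p' = h/λ' = 2.3520e-22 kg·m/s

The scattered photon makes angle θ = 15° with the incident direction, so by the law of cosines:
|p⃗_e|² = p₀² + p'² − 2p₀p'cos θ
|p⃗_e|² = (2.4231e-22)² + (2.3520e-22)² − 2·2.4231e-22·2.3520e-22·cos(15°)
|p⃗_e| = 6.2725e-23 kg·m/s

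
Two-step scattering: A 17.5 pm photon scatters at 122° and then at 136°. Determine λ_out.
25.3837 pm

Apply Compton shift twice:

First scattering at θ₁ = 122°:
Δλ₁ = λ_C(1 - cos(122°))
Δλ₁ = 2.4263 × 1.5299
Δλ₁ = 3.7121 pm

After first scattering:
λ₁ = 17.5 + 3.7121 = 21.2121 pm

Second scattering at θ₂ = 136°:
Δλ₂ = λ_C(1 - cos(136°))
Δλ₂ = 2.4263 × 1.7193
Δλ₂ = 4.1717 pm

Final wavelength:
λ₂ = 21.2121 + 4.1717 = 25.3837 pm

Total shift: Δλ_total = 3.7121 + 4.1717 = 7.8837 pm

(Intermediate values are shown rounded; full precision is carried through to the final answer.)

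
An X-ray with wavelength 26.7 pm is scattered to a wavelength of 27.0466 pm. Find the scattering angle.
31.00°

First find the wavelength shift:
Δλ = λ' - λ = 27.0466 - 26.7 = 0.3466 pm

Using Δλ = λ_C(1 - cos θ), with λ_C = h/(m_e·c) ≈ 2.42631024 pm:
cos θ = 1 - Δλ/λ_C
cos θ = 1 - 0.3466/2.42631024
cos θ = 0.857149

θ = arccos(0.857149)
θ = 31.00°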